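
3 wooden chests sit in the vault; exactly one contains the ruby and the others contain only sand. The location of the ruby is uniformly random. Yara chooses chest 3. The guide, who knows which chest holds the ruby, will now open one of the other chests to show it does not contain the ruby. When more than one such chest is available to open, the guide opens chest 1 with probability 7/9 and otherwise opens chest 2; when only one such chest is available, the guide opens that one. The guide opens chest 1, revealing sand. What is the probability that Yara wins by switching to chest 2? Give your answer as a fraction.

9/16

Apply Bayes' rule, conditioning on where the ruby actually is.
If it is in chest 1 (prior 1/3): the guide opened chest 1, so this case is ruled out; weight (1/3)·0 = 0.
If it is in chest 2 (prior 1/3): only chest 1 is available, probability 1; weight (1/3)·1 = 1/3.
If it is in chest 3 (prior 1/3): chest 1 is available, opened with probability 7/9; weight (1/3)·(7/9) = 7/27.
The weights sum to 16/27.
So P(the ruby in chest 2 | the guide opened chest 1) = (1/3) / (16/27) = 9/16.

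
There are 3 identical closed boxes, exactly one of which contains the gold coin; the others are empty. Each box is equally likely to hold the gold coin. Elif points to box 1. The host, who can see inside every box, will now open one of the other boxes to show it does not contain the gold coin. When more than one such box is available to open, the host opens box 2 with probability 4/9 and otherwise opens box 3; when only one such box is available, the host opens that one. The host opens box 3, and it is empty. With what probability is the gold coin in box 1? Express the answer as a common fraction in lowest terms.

Apply Bayes' rule, conditioning on where the gold coin actually is.
If it is in box 1 (prior 1/3): box 2 is available but not opened, probability 5/9; weight (1/3)·(5/9) = 5/27.
If it is in box 2 (prior 1/3): only box 3 is available, probability 1; weight (1/3)·1 = 1/3.
If it is in box 3 (prior 1/3): the host opened box 3, so this case is ruled out; weight (1/3)·0 = 0.
The weights sum to 14/27.
So P(the gold coin in box 1 | the host opened box 3) = (5/27) / (14/27) = 5/14.

5/14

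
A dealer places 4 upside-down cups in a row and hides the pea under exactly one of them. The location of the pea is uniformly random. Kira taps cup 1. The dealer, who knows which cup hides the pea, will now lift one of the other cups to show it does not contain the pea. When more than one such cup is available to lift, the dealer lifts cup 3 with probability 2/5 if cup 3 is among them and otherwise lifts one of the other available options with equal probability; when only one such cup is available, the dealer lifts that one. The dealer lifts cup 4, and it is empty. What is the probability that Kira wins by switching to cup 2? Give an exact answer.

Consider each possible location of the pea in turn.
If it is under cup 1 (prior 1/4): cup 3 is available but not opened; cup 4 gets probability (1 − 2/5)/2 = 3/10; weight (1/4)·(3/10) = 3/40.
If it is under cup 2 (prior 1/4): cup 3 is available but not opened, probability 3/5; weight (1/4)·(3/5) = 3/20.
If it is under cup 3 (prior 1/4): cup 3 holds the prize so is unavailable; the dealer chooses uniformly among the 2 others, probability 1/2; weight (1/4)·(1/2) = 1/8.
If it is under cup 4 (prior 1/4): the dealer opened cup 4, so this case is ruled out; weight (1/4)·0 = 0.
The weights sum to 7/20.
So P(the pea under cup 2 | the dealer opened cup 4) = (3/20) / (7/20) = 3/7.

3/7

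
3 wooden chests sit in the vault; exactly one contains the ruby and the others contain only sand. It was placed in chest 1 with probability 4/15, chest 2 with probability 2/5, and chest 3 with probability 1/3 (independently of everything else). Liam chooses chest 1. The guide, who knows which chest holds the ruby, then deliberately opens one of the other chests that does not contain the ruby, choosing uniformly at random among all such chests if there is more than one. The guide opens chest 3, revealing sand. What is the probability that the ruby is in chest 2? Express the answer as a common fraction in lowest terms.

Apply Bayes' rule, conditioning on where the ruby actually is.
If it is in chest 1 (prior 4/15): the guide has 2 equally likely choices, so probability 1/2; weight (4/15)·(1/2) = 2/15.
If it is in chest 2 (prior 2/5): the guide has no choice, probability 1; weight (2/5)·1 = 2/5.
If it is in chest 3 (prior 1/3): the guide opened chest 3, so this case is ruled out; weight (1/3)·0 = 0.
The weights sum to 8/15.
So P(the ruby in chest 2 | the guide opened chest 3) = (2/5) / (8/15) = 3/4.

3/4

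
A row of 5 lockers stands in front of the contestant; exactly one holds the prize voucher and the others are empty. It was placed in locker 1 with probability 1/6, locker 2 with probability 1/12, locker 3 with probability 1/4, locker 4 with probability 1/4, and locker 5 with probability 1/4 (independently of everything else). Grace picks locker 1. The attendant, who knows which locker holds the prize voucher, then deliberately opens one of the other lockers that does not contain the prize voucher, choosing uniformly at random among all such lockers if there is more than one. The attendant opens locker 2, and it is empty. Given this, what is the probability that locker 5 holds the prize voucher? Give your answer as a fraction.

Condition on the true location of the prize voucher.
If it is in locker 1 (prior 1/6): the attendant has 4 equally likely choices, so probability 1/4; weight (1/6)·(1/4) = 1/24.
If it is in locker 2 (prior 1/12): the attendant opened locker 2, so this case is ruled out; weight (1/12)·0 = 0.
If it is in any of lockers 3, 4, and 5 (prior 1/4 each): the attendant has 3 equally likely choices, so probability 1/3; weight (1/4)·(1/3) = 1/12 each.
The weights sum to 7/24.
So P(the prize voucher in locker 5 | the attendant opened locker 2) = (1/12) / (7/24) = 2/7.

2/7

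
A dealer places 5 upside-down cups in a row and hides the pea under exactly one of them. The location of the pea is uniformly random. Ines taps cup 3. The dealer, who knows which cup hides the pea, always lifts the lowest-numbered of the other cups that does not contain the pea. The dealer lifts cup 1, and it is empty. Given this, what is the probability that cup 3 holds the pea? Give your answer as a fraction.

Condition on the true location of the pea.
If it is under cup 1 (prior 1/5): the dealer opened cup 1, so this case is ruled out; weight (1/5)·0 = 0.
If it is under any of cups 2, 3, 4, and 5 (prior 1/5 each): cup 1 is the lowest-numbered option available, probability 1; weight (1/5)·1 = 1/5 each.
The weights sum to 4/5.
So P(the pea under cup 3 | the dealer opened cup 1) = (1/5) / (4/5) = 1/4.

1/4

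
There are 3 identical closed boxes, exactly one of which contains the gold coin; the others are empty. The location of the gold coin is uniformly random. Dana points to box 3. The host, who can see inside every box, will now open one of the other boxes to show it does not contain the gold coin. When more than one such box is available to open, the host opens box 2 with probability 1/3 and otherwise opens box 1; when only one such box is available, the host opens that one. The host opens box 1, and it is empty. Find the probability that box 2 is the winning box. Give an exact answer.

3/5

Apply Bayes' rule, conditioning on where the gold coin actually is.
If it is in box 1 (prior 1/3): the host opened box 1, so this case is ruled out; weight (1/3)·0 = 0.
If it is in box 2 (prior 1/3): only box 1 is available, probability 1; weight (1/3)·1 = 1/3.
If it is in box 3 (prior 1/3): box 2 is available but not opened, probability 2/3; weight (1/3)·(2/3) = 2/9.
The weights sum to 5/9.
So P(the gold coin in box 2 | the host opened box 1) = (1/3) / (5/9) = 3/5.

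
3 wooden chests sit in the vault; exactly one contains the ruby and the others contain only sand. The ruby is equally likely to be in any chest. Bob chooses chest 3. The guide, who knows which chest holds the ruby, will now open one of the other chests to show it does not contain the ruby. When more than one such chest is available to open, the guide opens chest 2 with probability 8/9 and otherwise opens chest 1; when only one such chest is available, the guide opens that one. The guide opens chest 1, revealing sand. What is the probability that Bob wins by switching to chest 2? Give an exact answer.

9/10

Apply Bayes' rule, conditioning on where the ruby actually is.
If it is in chest 1 (prior 1/3): the guide opened chest 1, so this case is ruled out; weight (1/3)·0 = 0.
If it is in chest 2 (prior 1/3): only chest 1 is available, probability 1; weight (1/3)·1 = 1/3.
If it is in chest 3 (prior 1/3): chest 2 is available but not opened, probability 1/9; weight (1/3)·(1/9) = 1/27.
The weights sum to 10/27.
So P(the ruby in chest 2 | the guide opened chest 1) = (1/3) / (10/27) = 9/10.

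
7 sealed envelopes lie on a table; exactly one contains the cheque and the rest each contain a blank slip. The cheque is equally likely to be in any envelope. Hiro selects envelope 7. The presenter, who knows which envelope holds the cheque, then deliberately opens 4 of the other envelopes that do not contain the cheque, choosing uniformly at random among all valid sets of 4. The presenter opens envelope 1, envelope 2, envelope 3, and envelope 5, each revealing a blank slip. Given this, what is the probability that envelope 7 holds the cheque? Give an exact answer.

Consider each possible location of the cheque in turn.
If it is in any of envelopes 1, 2, 3, and 5 (prior 1/7 each): that envelope was opened and seen not to hold the prize — ruled out; weight (1/7)·0 = 0 each.
If it is in either of envelopes 4 and 6 (prior 1/7 each): the presenter has 5 equally likely choices, so probability 1/5; weight (1/7)·(1/5) = 1/35 each.
If it is in envelope 7 (prior 1/7): the presenter has 15 equally likely choices, so probability 1/15; weight (1/7)·(1/15) = 1/105.
The weights sum to 1/15.
So P(the cheque in envelope 7 | the presenter opened envelope 1, envelope 2, envelope 3, and envelope 5) = (1/105) / (1/15) = 1/7.

1/7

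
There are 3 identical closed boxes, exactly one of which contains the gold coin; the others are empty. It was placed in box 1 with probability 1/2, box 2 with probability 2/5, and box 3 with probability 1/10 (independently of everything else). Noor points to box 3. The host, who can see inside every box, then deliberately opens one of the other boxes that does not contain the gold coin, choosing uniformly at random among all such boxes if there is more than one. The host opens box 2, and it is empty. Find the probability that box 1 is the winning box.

Consider each possible location of the gold coin in turn.
If it is in box 1 (prior 1/2): the host has no choice, probability 1; weight (1/2)·1 = 1/2.
If it is in box 2 (prior 2/5): the host opened box 2, so this case is ruled out; weight (2/5)·0 = 0.
If it is in box 3 (prior 1/10): the host has 2 equally likely choices, so probability 1/2; weight (1/10)·(1/2) = 1/20.
The weights sum to 11/20.
So P(the gold coin in box 1 | the host opened box 2) = (1/2) / (11/20) = 10/11.

10/11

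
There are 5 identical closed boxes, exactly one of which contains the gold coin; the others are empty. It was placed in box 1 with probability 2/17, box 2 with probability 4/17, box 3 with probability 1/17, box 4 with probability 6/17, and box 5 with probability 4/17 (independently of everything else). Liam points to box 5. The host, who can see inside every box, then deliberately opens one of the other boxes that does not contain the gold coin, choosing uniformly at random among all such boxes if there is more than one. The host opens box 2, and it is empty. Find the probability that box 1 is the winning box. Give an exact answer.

Apply Bayes' rule, conditioning on where the gold coin actually is.
If it is in box 1 (prior 2/17): the host has 3 equally likely choices, so probability 1/3; weight (2/17)·(1/3) = 2/51.
If it is in box 2 (prior 4/17): the host opened box 2, so this case is ruled out; weight (4/17)·0 = 0.
If it is in box 3 (prior 1/17): the host has 3 equally likely choices, so probability 1/3; weight (1/17)·(1/3) = 1/51.
If it is in box 4 (prior 6/17): the host has 3 equally likely choices, so probability 1/3; weight (6/17)·(1/3) = 2/17.
If it is in box 5 (prior 4/17): the host has 4 equally likely choices, so probability 1/4; weight (4/17)·(1/4) = 1/17.
The weights sum to 4/17.
So P(the gold coin in box 1 | the host opened box 2) = (2/51) / (4/17) = 1/6.

1/6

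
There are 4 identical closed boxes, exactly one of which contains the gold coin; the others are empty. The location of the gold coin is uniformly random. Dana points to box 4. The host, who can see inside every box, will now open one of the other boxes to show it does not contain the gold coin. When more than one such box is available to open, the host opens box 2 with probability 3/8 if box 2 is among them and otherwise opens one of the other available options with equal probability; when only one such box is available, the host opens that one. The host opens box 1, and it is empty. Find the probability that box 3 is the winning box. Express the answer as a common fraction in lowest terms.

Apply Bayes' rule, conditioning on where the gold coin actually is.
If it is in box 1 (prior 1/4): the host opened box 1, so this case is ruled out; weight (1/4)·0 = 0.
If it is in box 2 (prior 1/4): box 2 holds the prize so is unavailable; the host chooses uniformly among the 2 others, probability 1/2; weight (1/4)·(1/2) = 1/8.
If it is in box 3 (prior 1/4): box 2 is available but not opened, probability 5/8; weight (1/4)·(5/8) = 5/32.
If it is in box 4 (prior 1/4): box 2 is available but not opened; box 1 gets probability (1 − 3/8)/2 = 5/16; weight (1/4)·(5/16) = 5/64.
The weights sum to 23/64.
So P(the gold coin in box 3 | the host opened box 1) = (5/32) / (23/64) = 10/23.

10/23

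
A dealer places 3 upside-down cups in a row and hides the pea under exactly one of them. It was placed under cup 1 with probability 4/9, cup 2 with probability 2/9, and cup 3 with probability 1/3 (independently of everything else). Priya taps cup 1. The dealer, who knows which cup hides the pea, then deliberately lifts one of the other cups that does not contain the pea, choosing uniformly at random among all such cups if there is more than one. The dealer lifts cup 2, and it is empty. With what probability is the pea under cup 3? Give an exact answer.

3/5

Consider each possible location of the pea in turn.
If it is under cup 1 (prior 4/9): the dealer has 2 equally likely choices, so probability 1/2; weight (4/9)·(1/2) = 2/9.
If it is under cup 2 (prior 2/9): the dealer opened cup 2, so this case is ruled out; weight (2/9)·0 = 0.
If it is under cup 3 (prior 1/3): the dealer has no choice, probability 1; weight (1/3)·1 = 1/3.
The weights sum to 5/9.
So P(the pea under cup 3 | the dealer opened cup 2) = (1/3) / (5/9) = 3/5.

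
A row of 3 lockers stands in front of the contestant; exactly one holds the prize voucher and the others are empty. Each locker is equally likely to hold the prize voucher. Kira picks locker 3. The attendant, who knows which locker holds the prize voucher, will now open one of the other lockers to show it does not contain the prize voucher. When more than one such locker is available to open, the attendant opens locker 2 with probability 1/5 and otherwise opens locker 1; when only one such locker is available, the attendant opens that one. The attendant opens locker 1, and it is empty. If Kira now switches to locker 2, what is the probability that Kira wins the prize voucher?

5/9

Consider each possible location of the prize voucher in turn.
If it is in locker 1 (prior 1/3): the attendant opened locker 1, so this case is ruled out; weight (1/3)·0 = 0.
If it is in locker 2 (prior 1/3): only locker 1 is available, probability 1; weight (1/3)·1 = 1/3.
If it is in locker 3 (prior 1/3): locker 2 is available but not opened, probability 4/5; weight (1/3)·(4/5) = 4/15.
The weights sum to 3/5.
So P(the prize voucher in locker 2 | the attendant opened locker 1) = (1/3) / (3/5) = 5/9.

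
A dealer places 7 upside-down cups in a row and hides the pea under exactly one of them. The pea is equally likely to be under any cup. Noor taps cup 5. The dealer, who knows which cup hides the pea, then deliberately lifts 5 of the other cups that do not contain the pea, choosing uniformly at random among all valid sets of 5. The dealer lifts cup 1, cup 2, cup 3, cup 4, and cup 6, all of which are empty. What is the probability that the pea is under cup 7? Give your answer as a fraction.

Condition on the true location of the pea.
If it is under any of cups 1, 2, 3, 4, and 6 (prior 1/7 each): that cup was opened and seen not to hold the prize — ruled out; weight (1/7)·0 = 0 each.
If it is under cup 5 (prior 1/7): the dealer has 6 equally likely choices, so probability 1/6; weight (1/7)·(1/6) = 1/42.
If it is under cup 7 (prior 1/7): the dealer has no choice, probability 1; weight (1/7)·1 = 1/7.
The weights sum to 1/6.
So P(the pea under cup 7 | the dealer opened cup 1, cup 2, cup 3, cup 4, and cup 6) = (1/7) / (1/6) = 6/7.

6/7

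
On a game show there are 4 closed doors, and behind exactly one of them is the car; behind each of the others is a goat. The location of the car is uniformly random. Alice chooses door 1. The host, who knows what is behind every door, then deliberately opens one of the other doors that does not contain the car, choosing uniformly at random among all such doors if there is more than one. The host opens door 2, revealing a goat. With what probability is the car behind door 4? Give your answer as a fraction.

Apply Bayes' rule, conditioning on where the car actually is.
If it is behind door 1 (prior 1/4): the host has 3 equally likely choices, so probability 1/3; weight (1/4)·(1/3) = 1/12.
If it is behind door 2 (prior 1/4): the host opened door 2, so this case is ruled out; weight (1/4)·0 = 0.
If it is behind either of doors 3 and 4 (prior 1/4 each): the host has 2 equally likely choices, so probability 1/2; weight (1/4)·(1/2) = 1/8 each.
The weights sum to 1/3.
So P(the car behind door 4 | the host opened door 2) = (1/8) / (1/3) = 3/8.

3/8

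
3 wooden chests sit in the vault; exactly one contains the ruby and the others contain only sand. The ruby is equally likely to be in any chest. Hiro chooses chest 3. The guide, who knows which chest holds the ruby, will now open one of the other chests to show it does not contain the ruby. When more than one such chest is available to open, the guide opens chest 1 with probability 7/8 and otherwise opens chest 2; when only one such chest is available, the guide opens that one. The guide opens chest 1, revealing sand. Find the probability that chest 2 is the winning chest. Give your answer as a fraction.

8/15

Apply Bayes' rule, conditioning on where the ruby actually is.
If it is in chest 1 (prior 1/3): the guide opened chest 1, so this case is ruled out; weight (1/3)·0 = 0.
If it is in chest 2 (prior 1/3): only chest 1 is available, probability 1; weight (1/3)·1 = 1/3.
If it is in chest 3 (prior 1/3): chest 1 is available, opened with probability 7/8; weight (1/3)·(7/8) = 7/24.
The weights sum to 5/8.
So P(the ruby in chest 2 | the guide opened chest 1) = (1/3) / (5/8) = 8/15.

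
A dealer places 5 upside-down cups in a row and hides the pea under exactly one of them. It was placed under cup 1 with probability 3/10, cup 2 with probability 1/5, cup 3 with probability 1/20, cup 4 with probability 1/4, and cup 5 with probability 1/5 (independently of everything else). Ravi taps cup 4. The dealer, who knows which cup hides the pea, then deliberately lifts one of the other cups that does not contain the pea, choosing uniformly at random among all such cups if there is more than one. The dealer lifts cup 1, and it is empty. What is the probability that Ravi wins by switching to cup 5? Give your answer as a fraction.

16/51

Apply Bayes' rule, conditioning on where the pea actually is.
If it is under cup 1 (prior 3/10): the dealer opened cup 1, so this case is ruled out; weight (3/10)·0 = 0.
If it is under either of cups 2 and 5 (prior 1/5 each): the dealer has 3 equally likely choices, so probability 1/3; weight (1/5)·(1/3) = 1/15 each.
If it is under cup 3 (prior 1/20): the dealer has 3 equally likely choices, so probability 1/3; weight (1/20)·(1/3) = 1/60.
If it is under cup 4 (prior 1/4): the dealer has 4 equally likely choices, so probability 1/4; weight (1/4)·(1/4) = 1/16.
The weights sum to 17/80.
So P(the pea under cup 5 | the dealer opened cup 1) = (1/15) / (17/80) = 16/51.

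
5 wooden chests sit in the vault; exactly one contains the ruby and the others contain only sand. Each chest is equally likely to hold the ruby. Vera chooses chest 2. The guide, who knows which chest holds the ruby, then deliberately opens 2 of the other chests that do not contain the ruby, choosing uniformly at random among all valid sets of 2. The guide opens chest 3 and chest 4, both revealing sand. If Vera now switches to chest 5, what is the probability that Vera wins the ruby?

Consider each possible location of the ruby in turn.
If it is in either of chests 1 and 5 (prior 1/5 each): the guide has 3 equally likely choices, so probability 1/3; weight (1/5)·(1/3) = 1/15 each.
If it is in chest 2 (prior 1/5): the guide has 6 equally likely choices, so probability 1/6; weight (1/5)·(1/6) = 1/30.
If it is in either of chests 3 and 4 (prior 1/5 each): that chest was opened and seen not to hold the prize — ruled out; weight (1/5)·0 = 0 each.
The weights sum to 1/6.
So P(the ruby in chest 5 | the guide opened chest 3 and chest 4) = (1/15) / (1/6) = 2/5.

2/5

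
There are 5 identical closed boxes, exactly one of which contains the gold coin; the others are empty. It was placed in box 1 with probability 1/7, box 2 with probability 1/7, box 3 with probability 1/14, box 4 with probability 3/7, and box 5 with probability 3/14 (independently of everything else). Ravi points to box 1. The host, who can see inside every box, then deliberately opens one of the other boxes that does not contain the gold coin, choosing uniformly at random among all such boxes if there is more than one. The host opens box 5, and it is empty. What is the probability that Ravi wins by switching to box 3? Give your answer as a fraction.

Condition on the true location of the gold coin.
If it is in box 1 (prior 1/7): the host has 4 equally likely choices, so probability 1/4; weight (1/7)·(1/4) = 1/28.
If it is in box 2 (prior 1/7): the host has 3 equally likely choices, so probability 1/3; weight (1/7)·(1/3) = 1/21.
If it is in box 3 (prior 1/14): the host has 3 equally likely choices, so probability 1/3; weight (1/14)·(1/3) = 1/42.
If it is in box 4 (prior 3/7): the host has 3 equally likely choices, so probability 1/3; weight (3/7)·(1/3) = 1/7.
If it is in box 5 (prior 3/14): the host opened box 5, so this case is ruled out; weight (3/14)·0 = 0.
The weights sum to 1/4.
So P(the gold coin in box 3 | the host opened box 5) = (1/42) / (1/4) = 2/21.

2/21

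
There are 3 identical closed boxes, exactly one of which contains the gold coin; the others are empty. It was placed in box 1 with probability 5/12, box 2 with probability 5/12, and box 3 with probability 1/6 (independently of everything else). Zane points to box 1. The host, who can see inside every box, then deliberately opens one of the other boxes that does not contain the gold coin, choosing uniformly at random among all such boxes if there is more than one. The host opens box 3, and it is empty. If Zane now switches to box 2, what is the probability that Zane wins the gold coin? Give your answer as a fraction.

Consider each possible location of the gold coin in turn.
If it is in box 1 (prior 5/12): the host has 2 equally likely choices, so probability 1/2; weight (5/12)·(1/2) = 5/24.
If it is in box 2 (prior 5/12): the host has no choice, probability 1; weight (5/12)·1 = 5/12.
If it is in box 3 (prior 1/6): the host opened box 3, so this case is ruled out; weight (1/6)·0 = 0.
The weights sum to 5/8.
So P(the gold coin in box 2 | the host opened box 3) = (5/12) / (5/8) = 2/3.

2/3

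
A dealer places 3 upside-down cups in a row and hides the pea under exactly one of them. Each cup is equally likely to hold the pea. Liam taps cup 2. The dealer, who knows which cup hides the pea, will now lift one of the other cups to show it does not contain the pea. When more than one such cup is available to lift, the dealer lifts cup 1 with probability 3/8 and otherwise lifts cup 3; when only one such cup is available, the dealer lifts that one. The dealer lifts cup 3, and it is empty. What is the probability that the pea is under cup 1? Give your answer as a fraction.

Condition on the true location of the pea.
If it is under cup 1 (prior 1/3): only cup 3 is available, probability 1; weight (1/3)·1 = 1/3.
If it is under cup 2 (prior 1/3): cup 1 is available but not opened, probability 5/8; weight (1/3)·(5/8) = 5/24.
If it is under cup 3 (prior 1/3): the dealer opened cup 3, so this case is ruled out; weight (1/3)·0 = 0.
The weights sum to 13/24.
So P(the pea under cup 1 | the dealer opened cup 3) = (1/3) / (13/24) = 8/13.

8/13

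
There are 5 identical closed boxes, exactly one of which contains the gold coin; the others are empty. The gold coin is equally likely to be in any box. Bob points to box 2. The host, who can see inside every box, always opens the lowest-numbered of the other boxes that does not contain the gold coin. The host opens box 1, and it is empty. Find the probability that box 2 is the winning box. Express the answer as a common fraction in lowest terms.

Consider each possible location of the gold coin in turn.
If it is in box 1 (prior 1/5): the host opened box 1, so this case is ruled out; weight (1/5)·0 = 0.
If it is in any of boxes 2, 3, 4, and 5 (prior 1/5 each): box 1 is the lowest-numbered option available, probability 1; weight (1/5)·1 = 1/5 each.
The weights sum to 4/5.
So P(the gold coin in box 2 | the host opened box 1) = (1/5) / (4/5) = 1/4.

1/4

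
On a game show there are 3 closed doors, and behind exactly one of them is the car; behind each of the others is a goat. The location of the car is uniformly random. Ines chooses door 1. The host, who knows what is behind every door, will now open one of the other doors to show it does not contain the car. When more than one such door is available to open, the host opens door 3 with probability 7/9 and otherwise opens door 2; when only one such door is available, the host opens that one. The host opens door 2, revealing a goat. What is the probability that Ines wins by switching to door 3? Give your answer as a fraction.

Consider each possible location of the car in turn.
If it is behind door 1 (prior 1/3): door 3 is available but not opened, probability 2/9; weight (1/3)·(2/9) = 2/27.
If it is behind door 2 (prior 1/3): the host opened door 2, so this case is ruled out; weight (1/3)·0 = 0.
If it is behind door 3 (prior 1/3): only door 2 is available, probability 1; weight (1/3)·1 = 1/3.
The weights sum to 11/27.
So P(the car behind door 3 | the host opened door 2) = (1/3) / (11/27) = 9/11.

9/11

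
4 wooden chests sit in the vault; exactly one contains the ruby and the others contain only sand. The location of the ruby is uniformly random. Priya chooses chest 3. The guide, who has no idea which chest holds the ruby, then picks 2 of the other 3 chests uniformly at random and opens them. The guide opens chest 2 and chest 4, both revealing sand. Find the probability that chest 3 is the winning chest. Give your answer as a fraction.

1/2

Because the guide chose which chests to open without knowing where the ruby is, the choice is independent of the prize location. Learning that none of the 2 opened chests holds the ruby simply rules out those 2 locations and leaves the remaining 2 chests still equally likely by symmetry.
So P(the ruby in chest 3) = 1/2.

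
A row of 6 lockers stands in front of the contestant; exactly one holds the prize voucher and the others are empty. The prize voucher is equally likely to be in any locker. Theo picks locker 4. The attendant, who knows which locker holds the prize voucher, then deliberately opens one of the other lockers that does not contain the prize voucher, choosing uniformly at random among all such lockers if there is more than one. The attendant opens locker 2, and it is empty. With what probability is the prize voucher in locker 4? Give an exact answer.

1/6

Condition on the true location of the prize voucher.
If it is in any of lockers 1, 3, 5, and 6 (prior 1/6 each): the attendant has 4 equally likely choices, so probability 1/4; weight (1/6)·(1/4) = 1/24 each.
If it is in locker 2 (prior 1/6): the attendant opened locker 2, so this case is ruled out; weight (1/6)·0 = 0.
If it is in locker 4 (prior 1/6): the attendant has 5 equally likely choices, so probability 1/5; weight (1/6)·(1/5) = 1/30.
The weights sum to 1/5.
So P(the prize voucher in locker 4 | the attendant opened locker 2) = (1/30) / (1/5) = 1/6.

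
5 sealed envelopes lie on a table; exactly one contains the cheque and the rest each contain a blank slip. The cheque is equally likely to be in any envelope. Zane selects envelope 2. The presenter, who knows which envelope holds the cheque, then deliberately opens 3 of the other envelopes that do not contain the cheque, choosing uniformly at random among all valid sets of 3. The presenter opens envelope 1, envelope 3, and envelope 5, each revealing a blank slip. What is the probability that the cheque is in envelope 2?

1/5

Condition on the true location of the cheque.
If it is in any of envelopes 1, 3, and 5 (prior 1/5 each): that envelope was opened and seen not to hold the prize — ruled out; weight (1/5)·0 = 0 each.
If it is in envelope 2 (prior 1/5): the presenter has 4 equally likely choices, so probability 1/4; weight (1/5)·(1/4) = 1/20.
If it is in envelope 4 (prior 1/5): the presenter has no choice, probability 1; weight (1/5)·1 = 1/5.
The weights sum to 1/4.
So P(the cheque in envelope 2 | the presenter opened envelope 1, envelope 3, and envelope 5) = (1/20) / (1/4) = 1/5.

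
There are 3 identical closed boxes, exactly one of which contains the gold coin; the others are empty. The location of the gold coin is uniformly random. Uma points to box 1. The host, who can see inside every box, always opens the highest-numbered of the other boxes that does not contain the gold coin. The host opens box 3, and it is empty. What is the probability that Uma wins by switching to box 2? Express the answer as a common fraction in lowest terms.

1/2

Condition on the true location of the gold coin.
If it is in either of boxes 1 and 2 (prior 1/3 each): box 3 is the highest-numbered option available, probability 1; weight (1/3)·1 = 1/3 each.
If it is in box 3 (prior 1/3): the host opened box 3, so this case is ruled out; weight (1/3)·0 = 0.
The weights sum to 2/3.
So P(the gold coin in box 2 | the host opened box 3) = (1/3) / (2/3) = 1/2.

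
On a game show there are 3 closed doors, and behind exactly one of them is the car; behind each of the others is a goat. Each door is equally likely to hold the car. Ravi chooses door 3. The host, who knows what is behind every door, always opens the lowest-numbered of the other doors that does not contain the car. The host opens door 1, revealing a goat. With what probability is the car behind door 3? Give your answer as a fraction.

Apply Bayes' rule, conditioning on where the car actually is.
If it is behind door 1 (prior 1/3): the host opened door 1, so this case is ruled out; weight (1/3)·0 = 0.
If it is behind either of doors 2 and 3 (prior 1/3 each): door 1 is the lowest-numbered option available, probability 1; weight (1/3)·1 = 1/3 each.
The weights sum to 2/3.
So P(the car behind door 3 | the host opened door 1) = (1/3) / (2/3) = 1/2.

1/2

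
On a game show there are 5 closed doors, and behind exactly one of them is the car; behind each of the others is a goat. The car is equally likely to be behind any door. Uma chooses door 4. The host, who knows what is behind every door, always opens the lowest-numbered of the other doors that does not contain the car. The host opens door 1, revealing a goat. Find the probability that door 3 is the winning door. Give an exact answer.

Condition on the true location of the car.
If it is behind door 1 (prior 1/5): the host opened door 1, so this case is ruled out; weight (1/5)·0 = 0.
If it is behind any of doors 2, 3, 4, and 5 (prior 1/5 each): door 1 is the lowest-numbered option available, probability 1; weight (1/5)·1 = 1/5 each.
The weights sum to 4/5.
So P(the car behind door 3 | the host opened door 1) = (1/5) / (4/5) = 1/4.

1/4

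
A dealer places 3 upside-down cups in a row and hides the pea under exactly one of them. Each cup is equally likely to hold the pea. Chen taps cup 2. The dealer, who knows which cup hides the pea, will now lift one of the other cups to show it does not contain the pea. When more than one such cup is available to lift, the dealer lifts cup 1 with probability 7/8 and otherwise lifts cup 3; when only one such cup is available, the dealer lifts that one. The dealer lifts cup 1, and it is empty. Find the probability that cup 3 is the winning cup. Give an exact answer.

8/15

Consider each possible location of the pea in turn.
If it is under cup 1 (prior 1/3): the dealer opened cup 1, so this case is ruled out; weight (1/3)·0 = 0.
If it is under cup 2 (prior 1/3): cup 1 is available, opened with probability 7/8; weight (1/3)·(7/8) = 7/24.
If it is under cup 3 (prior 1/3): only cup 1 is available, probability 1; weight (1/3)·1 = 1/3.
The weights sum to 5/8.
So P(the pea under cup 3 | the dealer opened cup 1) = (1/3) / (5/8) = 8/15.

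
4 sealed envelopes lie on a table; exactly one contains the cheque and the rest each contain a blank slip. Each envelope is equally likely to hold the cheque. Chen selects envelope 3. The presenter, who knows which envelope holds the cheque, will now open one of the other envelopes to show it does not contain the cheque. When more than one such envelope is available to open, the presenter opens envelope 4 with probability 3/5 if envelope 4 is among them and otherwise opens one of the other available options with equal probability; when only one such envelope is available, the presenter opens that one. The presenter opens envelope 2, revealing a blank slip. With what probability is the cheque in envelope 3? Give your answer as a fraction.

Condition on the true location of the cheque.
If it is in envelope 1 (prior 1/4): envelope 4 is available but not opened, probability 2/5; weight (1/4)·(2/5) = 1/10.
If it is in envelope 2 (prior 1/4): the presenter opened envelope 2, so this case is ruled out; weight (1/4)·0 = 0.
If it is in envelope 3 (prior 1/4): envelope 4 is available but not opened; envelope 2 gets probability (1 − 3/5)/2 = 1/5; weight (1/4)·(1/5) = 1/20.
If it is in envelope 4 (prior 1/4): envelope 4 holds the prize so is unavailable; the presenter chooses uniformly among the 2 others, probability 1/2; weight (1/4)·(1/2) = 1/8.
The weights sum to 11/40.
So P(the cheque in envelope 3 | the presenter opened envelope 2) = (1/20) / (11/40) = 2/11.

2/11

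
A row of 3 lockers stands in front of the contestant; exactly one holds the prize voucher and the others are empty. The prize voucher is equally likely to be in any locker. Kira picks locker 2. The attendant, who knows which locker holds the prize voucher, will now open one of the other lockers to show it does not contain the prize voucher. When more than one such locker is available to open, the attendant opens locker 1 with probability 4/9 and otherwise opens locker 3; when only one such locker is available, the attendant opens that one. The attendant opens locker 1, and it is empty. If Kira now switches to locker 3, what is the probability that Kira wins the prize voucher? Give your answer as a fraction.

Apply Bayes' rule, conditioning on where the prize voucher actually is.
If it is in locker 1 (prior 1/3): the attendant opened locker 1, so this case is ruled out; weight (1/3)·0 = 0.
If it is in locker 2 (prior 1/3): locker 1 is available, opened with probability 4/9; weight (1/3)·(4/9) = 4/27.
If it is in locker 3 (prior 1/3): only locker 1 is available, probability 1; weight (1/3)·1 = 1/3.
The weights sum to 13/27.
So P(the prize voucher in locker 3 | the attendant opened locker 1) = (1/3) / (13/27) = 9/13.

9/13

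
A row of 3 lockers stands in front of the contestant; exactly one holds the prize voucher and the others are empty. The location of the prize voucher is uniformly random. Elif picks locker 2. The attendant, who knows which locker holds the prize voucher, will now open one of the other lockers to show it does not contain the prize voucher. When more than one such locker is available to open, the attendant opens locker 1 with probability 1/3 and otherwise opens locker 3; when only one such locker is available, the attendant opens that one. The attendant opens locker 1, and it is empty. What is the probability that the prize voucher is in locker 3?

3/4

Condition on the true location of the prize voucher.
If it is in locker 1 (prior 1/3): the attendant opened locker 1, so this case is ruled out; weight (1/3)·0 = 0.
If it is in locker 2 (prior 1/3): locker 1 is available, opened with probability 1/3; weight (1/3)·(1/3) = 1/9.
If it is in locker 3 (prior 1/3): only locker 1 is available, probability 1; weight (1/3)·1 = 1/3.
The weights sum to 4/9.
So P(the prize voucher in locker 3 | the attendant opened locker 1) = (1/3) / (4/9) = 3/4.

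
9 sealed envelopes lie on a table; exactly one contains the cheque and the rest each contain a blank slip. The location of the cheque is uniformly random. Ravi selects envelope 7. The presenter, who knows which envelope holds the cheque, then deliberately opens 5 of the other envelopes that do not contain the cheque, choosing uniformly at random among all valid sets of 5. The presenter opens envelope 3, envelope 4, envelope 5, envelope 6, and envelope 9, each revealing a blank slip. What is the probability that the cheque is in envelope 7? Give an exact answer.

Consider each possible location of the cheque in turn.
If it is in any of envelopes 1, 2, and 8 (prior 1/9 each): the presenter has 21 equally likely choices, so probability 1/21; weight (1/9)·(1/21) = 1/189 each.
If it is in any of envelopes 3, 4, 5, 6, and 9 (prior 1/9 each): that envelope was opened and seen not to hold the prize — ruled out; weight (1/9)·0 = 0 each.
If it is in envelope 7 (prior 1/9): the presenter has 56 equally likely choices, so probability 1/56; weight (1/9)·(1/56) = 1/504.
The weights sum to 1/56.
So P(the cheque in envelope 7 | the presenter opened envelope 3, envelope 4, envelope 5, envelope 6, and envelope 9) = (1/504) / (1/56) = 1/9.

1/9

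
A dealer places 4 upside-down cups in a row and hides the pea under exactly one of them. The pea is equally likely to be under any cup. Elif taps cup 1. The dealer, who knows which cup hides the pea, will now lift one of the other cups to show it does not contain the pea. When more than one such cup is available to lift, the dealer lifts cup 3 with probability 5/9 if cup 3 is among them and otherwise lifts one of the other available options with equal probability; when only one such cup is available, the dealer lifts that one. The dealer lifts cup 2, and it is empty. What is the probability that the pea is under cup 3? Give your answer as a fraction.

Consider each possible location of the pea in turn.
If it is under cup 1 (prior 1/4): cup 3 is available but not opened; cup 2 gets probability (1 − 5/9)/2 = 2/9; weight (1/4)·(2/9) = 1/18.
If it is under cup 2 (prior 1/4): the dealer opened cup 2, so this case is ruled out; weight (1/4)·0 = 0.
If it is under cup 3 (prior 1/4): cup 3 holds the prize so is unavailable; the dealer chooses uniformly among the 2 others, probability 1/2; weight (1/4)·(1/2) = 1/8.
If it is under cup 4 (prior 1/4): cup 3 is available but not opened, probability 4/9; weight (1/4)·(4/9) = 1/9.
The weights sum to 7/24.
So P(the pea under cup 3 | the dealer opened cup 2) = (1/8) / (7/24) = 3/7.

3/7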